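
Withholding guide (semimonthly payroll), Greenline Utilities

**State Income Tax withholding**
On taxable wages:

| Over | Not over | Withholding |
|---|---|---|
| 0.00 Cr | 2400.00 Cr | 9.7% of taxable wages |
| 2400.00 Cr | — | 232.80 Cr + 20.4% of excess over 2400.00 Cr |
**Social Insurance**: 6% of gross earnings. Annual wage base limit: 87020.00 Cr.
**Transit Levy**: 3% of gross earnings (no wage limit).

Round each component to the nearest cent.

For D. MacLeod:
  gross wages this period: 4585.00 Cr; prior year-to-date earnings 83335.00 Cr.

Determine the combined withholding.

State Income Tax: taxable = 4585.00 Cr
  232.80 Cr + 20.4% × (4585.00 Cr − 2400.00 Cr) = 232.80 Cr + 20.4% × 2185.00 Cr = 678.54 Cr
Social Insurance: cap 87020.00 Cr − YTD 83335.00 Cr = 3685.00 Cr subject; 6% × 3685.00 Cr = 221.10 Cr
Transit Levy: 3% × 4585.00 Cr = 137.55 Cr
Total: 678.54 Cr + 221.10 Cr + 137.55 Cr = 1037.19 Cr

1037.19 Cr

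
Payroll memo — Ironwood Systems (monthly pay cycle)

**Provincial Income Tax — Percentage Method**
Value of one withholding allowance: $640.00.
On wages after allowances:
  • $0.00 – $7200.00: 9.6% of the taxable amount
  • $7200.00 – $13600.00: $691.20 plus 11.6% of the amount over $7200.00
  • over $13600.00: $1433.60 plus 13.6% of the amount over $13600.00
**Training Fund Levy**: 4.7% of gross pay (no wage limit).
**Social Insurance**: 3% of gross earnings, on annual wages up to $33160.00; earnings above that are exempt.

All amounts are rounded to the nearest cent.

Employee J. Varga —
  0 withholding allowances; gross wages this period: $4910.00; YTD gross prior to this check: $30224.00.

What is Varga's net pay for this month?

Provincial Income Tax: taxable = $4910.00
  9.6% × $4910.00 = $471.36
Training Fund Levy: 4.7% × $4910.00 = $230.77
Social Insurance: cap $33160.00 − YTD $30224.00 = $2936.00 subject; 3% × $2936.00 = $88.08
Total withheld: $471.36 + $230.77 + $88.08 = $790.21
Net pay: $4910.00 − $790.21 = $4119.79

$4119.79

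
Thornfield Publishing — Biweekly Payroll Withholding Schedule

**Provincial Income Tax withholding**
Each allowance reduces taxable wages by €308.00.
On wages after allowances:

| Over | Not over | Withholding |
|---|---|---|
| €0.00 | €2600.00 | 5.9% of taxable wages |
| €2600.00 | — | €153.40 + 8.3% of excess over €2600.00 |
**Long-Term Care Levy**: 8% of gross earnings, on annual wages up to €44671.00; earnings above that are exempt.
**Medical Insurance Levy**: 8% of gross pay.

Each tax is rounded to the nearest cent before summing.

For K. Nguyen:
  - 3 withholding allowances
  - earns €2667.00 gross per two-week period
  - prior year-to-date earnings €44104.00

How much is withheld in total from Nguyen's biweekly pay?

Provincial Income Tax: taxable = €2667.00 − 3×€308.00 = €1743.00
  5.9% × €1743.00 = €102.84
Long-Term Care Levy: cap €44671.00 − YTD €44104.00 = €567.00 subject; 8% × €567.00 = €45.36
Medical Insurance Levy: 8% × €2667.00 = €213.36
Total: €102.84 + €45.36 + €213.36 = €361.56

€361.56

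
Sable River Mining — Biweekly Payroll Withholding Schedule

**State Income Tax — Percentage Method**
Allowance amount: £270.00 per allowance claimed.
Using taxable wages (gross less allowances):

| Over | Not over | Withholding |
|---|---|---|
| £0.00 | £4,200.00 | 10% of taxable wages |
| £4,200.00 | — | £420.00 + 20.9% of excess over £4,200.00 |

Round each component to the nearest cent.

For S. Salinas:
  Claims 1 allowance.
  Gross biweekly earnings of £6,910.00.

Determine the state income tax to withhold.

State Income Tax: taxable = £6,910.00 − 1×£270.00 = £6,640.00
  £420.00 + 20.9% × (£6,640.00 − £4,200.00) = £420.00 + 20.9% × £2,440.00 = £929.96

£929.96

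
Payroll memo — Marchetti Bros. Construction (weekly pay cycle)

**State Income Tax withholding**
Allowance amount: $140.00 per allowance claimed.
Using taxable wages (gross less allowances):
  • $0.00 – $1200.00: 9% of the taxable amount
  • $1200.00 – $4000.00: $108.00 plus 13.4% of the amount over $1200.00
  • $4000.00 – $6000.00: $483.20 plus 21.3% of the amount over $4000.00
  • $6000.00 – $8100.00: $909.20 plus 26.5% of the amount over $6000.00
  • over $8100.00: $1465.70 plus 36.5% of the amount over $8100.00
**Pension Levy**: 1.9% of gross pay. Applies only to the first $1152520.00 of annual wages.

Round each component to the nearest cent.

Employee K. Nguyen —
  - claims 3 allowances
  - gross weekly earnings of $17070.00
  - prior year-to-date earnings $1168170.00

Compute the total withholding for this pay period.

$4586.45

State Income Tax: taxable = $17070.00 − 3×$140.00 = $16650.00
  $1465.70 + 36.5% × ($16650.00 − $8100.00) = $1465.70 + 36.5% × $8550.00 = $4586.45
Pension Levy: YTD $1168170.00 ≥ cap $1152520.00 → $0.00
Total: $4586.45 + $0.00 = $4586.45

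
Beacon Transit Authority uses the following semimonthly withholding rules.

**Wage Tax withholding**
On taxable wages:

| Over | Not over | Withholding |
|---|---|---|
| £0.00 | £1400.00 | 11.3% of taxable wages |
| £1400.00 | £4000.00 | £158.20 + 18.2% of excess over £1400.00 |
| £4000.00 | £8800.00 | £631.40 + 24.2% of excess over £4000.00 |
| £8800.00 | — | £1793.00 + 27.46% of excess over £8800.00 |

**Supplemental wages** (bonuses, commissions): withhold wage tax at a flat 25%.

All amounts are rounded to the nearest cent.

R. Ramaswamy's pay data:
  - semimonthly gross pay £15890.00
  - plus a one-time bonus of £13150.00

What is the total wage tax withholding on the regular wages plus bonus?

£7027.41

Wage Tax: taxable = £15890.00
  £1793.00 + 27.46% × (£15890.00 − £8800.00) = £1793.00 + 27.46% × £7090.00 = £3739.91
Supplemental (25% flat on bonus): 25% × £13150.00 = £3287.50
Total wage tax: £3739.91 + £3287.50 = £7027.41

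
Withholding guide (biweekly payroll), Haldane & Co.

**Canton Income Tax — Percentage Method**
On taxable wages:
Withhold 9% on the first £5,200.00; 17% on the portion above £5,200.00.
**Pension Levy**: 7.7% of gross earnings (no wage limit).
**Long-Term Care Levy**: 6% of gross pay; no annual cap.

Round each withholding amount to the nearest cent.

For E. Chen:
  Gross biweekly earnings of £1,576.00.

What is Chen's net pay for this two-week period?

Canton Income Tax: taxable = £1,576.00
  9% × £1,576.00 = £141.84
Pension Levy: 7.7% × £1,576.00 = £121.35
Long-Term Care Levy: 6% × £1,576.00 = £94.56
Total withheld: £141.84 + £121.35 + £94.56 = £357.75
Net pay: £1,576.00 − £357.75 = £1,218.25

£1,218.25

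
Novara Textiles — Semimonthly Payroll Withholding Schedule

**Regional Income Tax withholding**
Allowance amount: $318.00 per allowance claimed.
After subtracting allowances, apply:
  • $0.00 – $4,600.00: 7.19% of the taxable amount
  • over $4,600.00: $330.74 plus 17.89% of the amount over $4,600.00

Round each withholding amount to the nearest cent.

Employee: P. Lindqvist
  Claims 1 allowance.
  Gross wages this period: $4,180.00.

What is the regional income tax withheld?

Regional Income Tax: taxable = $4,180.00 − 1×$318.00 = $3,862.00
  7.19% × $3,862.00 = $277.68

$277.68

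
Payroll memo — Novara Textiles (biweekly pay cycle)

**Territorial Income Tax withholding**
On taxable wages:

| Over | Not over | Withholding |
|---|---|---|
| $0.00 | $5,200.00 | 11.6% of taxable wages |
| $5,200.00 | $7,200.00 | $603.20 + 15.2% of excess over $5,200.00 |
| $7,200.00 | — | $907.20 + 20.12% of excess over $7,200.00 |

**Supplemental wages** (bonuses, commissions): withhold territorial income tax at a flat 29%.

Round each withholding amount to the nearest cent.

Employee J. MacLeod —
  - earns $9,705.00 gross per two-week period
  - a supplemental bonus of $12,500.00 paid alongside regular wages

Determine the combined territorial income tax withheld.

$5,036.21

Territorial Income Tax: taxable = $9,705.00
  $907.20 + 20.12% × ($9,705.00 − $7,200.00) = $907.20 + 20.12% × $2,505.00 = $1,411.21
Supplemental (29% flat on bonus): 29% × $12,500.00 = $3,625.00
Total territorial income tax: $1,411.21 + $3,625.00 = $5,036.21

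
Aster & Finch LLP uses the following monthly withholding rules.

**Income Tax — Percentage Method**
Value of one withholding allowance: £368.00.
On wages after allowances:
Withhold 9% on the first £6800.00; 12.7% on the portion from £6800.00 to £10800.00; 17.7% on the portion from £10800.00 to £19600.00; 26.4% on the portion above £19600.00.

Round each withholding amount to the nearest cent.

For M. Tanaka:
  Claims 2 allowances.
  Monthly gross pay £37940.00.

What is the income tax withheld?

£7325.06

Income Tax: taxable = £37940.00 − 2×£368.00 = £37204.00
  £2677.60 + 26.4% × (£37204.00 − £19600.00) = £2677.60 + 26.4% × £17604.00 = £7325.06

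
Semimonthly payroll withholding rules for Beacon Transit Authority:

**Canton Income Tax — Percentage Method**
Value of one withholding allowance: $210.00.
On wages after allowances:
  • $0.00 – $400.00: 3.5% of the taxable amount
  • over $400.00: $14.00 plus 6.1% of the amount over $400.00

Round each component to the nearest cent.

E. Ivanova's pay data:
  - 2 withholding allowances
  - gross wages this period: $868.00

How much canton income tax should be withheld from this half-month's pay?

Canton Income Tax: taxable = $868.00 − 2×$210.00 = $448.00
  $14.00 + 6.1% × ($448.00 − $400.00) = $14.00 + 6.1% × $48.00 = $16.93

$16.93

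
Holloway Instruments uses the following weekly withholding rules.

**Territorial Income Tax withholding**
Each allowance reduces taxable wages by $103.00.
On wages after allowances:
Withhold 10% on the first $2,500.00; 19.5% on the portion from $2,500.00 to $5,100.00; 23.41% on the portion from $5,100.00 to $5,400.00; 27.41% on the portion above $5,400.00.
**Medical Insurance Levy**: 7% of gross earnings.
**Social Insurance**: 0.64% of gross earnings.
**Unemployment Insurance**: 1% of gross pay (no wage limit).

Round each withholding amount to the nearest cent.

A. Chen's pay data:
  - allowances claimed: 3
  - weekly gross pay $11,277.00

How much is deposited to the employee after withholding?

$7,949.25

Territorial Income Tax: taxable = $11,277.00 − 3×$103.00 = $10,968.00
  $827.23 + 27.41% × ($10,968.00 − $5,400.00) = $827.23 + 27.41% × $5,568.00 = $2,353.42
Medical Insurance Levy: 7% × $11,277.00 = $789.39
Social Insurance: 0.64% × $11,277.00 = $72.17
Unemployment Insurance: 1% × $11,277.00 = $112.77
Total withheld: $2,353.42 + $789.39 + $72.17 + $112.77 = $3,327.75
Net pay: $11,277.00 − $3,327.75 = $7,949.25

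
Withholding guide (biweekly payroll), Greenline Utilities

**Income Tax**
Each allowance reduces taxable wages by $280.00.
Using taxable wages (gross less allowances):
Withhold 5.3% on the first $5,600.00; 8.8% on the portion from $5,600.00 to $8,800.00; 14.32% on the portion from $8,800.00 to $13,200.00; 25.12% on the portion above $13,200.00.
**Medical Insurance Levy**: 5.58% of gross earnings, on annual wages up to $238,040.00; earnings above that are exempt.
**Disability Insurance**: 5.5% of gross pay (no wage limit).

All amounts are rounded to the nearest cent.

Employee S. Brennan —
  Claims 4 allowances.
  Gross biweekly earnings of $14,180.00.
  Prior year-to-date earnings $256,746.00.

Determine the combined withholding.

$1,968.33

Income Tax: taxable = $14,180.00 − 4×$280.00 = $13,060.00
  $578.40 + 14.32% × ($13,060.00 − $8,800.00) = $578.40 + 14.32% × $4,260.00 = $1,188.43
Medical Insurance Levy: YTD $256,746.00 ≥ cap $238,040.00 → $0.00
Disability Insurance: 5.5% × $14,180.00 = $779.90
Total: $1,188.43 + $0.00 + $779.90 = $1,968.33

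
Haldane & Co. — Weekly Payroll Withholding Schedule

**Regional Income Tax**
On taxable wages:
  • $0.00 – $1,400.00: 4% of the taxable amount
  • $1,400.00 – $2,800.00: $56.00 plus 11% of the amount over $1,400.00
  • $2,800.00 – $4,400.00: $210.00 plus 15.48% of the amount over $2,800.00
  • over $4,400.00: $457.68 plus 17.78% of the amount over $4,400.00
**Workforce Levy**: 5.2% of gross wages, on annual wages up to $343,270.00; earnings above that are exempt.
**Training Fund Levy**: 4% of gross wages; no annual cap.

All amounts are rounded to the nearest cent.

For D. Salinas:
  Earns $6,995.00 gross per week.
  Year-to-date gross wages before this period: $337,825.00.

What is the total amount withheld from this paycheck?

$1,482.01

Regional Income Tax: taxable = $6,995.00
  $457.68 + 17.78% × ($6,995.00 − $4,400.00) = $457.68 + 17.78% × $2,595.00 = $919.07
Workforce Levy: cap $343,270.00 − YTD $337,825.00 = $5,445.00 subject; 5.2% × $5,445.00 = $283.14
Training Fund Levy: 4% × $6,995.00 = $279.80
Total: $919.07 + $283.14 + $279.80 = $1,482.01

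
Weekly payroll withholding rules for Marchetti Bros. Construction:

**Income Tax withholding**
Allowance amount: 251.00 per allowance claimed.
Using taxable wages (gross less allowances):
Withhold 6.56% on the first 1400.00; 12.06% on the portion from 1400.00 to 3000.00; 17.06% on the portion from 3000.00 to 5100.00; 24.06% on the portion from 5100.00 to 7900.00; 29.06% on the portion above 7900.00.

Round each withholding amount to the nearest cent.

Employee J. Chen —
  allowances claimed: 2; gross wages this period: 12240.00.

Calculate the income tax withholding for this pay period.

2432.06

Income Tax: taxable = 12240.00 − 2×251.00 = 11738.00
  1316.74 + 29.06% × (11738.00 − 7900.00) = 1316.74 + 29.06% × 3838.00 = 2432.06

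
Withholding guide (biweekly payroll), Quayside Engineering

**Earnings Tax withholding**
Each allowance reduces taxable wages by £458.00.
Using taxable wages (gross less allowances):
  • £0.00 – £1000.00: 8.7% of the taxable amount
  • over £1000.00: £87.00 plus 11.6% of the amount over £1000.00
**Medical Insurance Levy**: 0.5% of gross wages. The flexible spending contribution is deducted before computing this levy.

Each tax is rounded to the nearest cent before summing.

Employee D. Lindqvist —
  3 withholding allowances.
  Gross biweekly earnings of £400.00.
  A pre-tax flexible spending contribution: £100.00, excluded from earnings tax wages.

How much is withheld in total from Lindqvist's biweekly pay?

£1.50

Earnings Tax: taxable = £400.00 − £100.00 − 3×£458.00 = £-1074.00
  Taxable ≤ 0 → £0.00
Medical Insurance Levy: 0.5% × £300.00 = £1.50
Total: £0.00 + £1.50 = £1.50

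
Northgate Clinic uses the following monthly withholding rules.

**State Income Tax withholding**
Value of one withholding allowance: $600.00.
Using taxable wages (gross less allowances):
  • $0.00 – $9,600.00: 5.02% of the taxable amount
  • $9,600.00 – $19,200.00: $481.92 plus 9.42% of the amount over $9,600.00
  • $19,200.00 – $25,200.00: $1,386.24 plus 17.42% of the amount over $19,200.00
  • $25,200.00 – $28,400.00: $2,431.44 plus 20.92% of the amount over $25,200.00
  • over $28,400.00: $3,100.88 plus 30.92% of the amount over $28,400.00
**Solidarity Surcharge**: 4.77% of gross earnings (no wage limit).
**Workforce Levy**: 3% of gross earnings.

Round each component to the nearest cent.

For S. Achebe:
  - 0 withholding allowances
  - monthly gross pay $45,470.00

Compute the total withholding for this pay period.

$11,911.94

State Income Tax: taxable = $45,470.00
  $3,100.88 + 30.92% × ($45,470.00 − $28,400.00) = $3,100.88 + 30.92% × $17,070.00 = $8,378.92
Solidarity Surcharge: 4.77% × $45,470.00 = $2,168.92
Workforce Levy: 3% × $45,470.00 = $1,364.10
Total: $8,378.92 + $2,168.92 + $1,364.10 = $11,911.94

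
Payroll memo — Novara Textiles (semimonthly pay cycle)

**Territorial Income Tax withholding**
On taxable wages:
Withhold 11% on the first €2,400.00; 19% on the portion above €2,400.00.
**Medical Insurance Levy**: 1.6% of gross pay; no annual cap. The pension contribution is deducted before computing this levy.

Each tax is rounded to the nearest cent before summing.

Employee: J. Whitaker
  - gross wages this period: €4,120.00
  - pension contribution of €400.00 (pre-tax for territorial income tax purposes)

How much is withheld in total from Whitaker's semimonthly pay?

Territorial Income Tax: taxable = €4,120.00 − €400.00 = €3,720.00
  €264.00 + 19% × (€3,720.00 − €2,400.00) = €264.00 + 19% × €1,320.00 = €514.80
Medical Insurance Levy: 1.6% × €3,720.00 = €59.52
Total: €514.80 + €59.52 = €574.32

€574.32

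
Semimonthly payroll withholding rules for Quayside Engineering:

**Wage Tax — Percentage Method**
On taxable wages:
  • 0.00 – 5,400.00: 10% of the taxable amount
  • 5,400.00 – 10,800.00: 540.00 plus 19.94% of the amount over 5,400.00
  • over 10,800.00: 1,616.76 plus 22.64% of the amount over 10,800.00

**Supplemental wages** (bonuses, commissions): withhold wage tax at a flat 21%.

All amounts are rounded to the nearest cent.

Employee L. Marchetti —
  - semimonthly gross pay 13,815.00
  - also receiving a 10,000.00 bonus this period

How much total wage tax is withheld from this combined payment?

4,399.36

Wage Tax: taxable = 13,815.00
  1,616.76 + 22.64% × (13,815.00 − 10,800.00) = 1,616.76 + 22.64% × 3,015.00 = 2,299.36
Supplemental (21% flat on bonus): 21% × 10,000.00 = 2,100.00
Total wage tax: 2,299.36 + 2,100.00 = 4,399.36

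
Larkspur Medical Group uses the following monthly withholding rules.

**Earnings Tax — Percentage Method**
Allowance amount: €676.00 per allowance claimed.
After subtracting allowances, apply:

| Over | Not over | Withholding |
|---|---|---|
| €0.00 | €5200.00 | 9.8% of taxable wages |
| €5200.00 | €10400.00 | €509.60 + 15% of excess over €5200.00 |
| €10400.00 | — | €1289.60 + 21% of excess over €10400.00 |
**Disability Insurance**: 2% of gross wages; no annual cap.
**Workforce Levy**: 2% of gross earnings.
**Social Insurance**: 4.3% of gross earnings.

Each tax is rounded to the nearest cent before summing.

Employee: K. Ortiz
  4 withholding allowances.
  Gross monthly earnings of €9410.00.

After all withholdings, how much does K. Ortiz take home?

Earnings Tax: taxable = €9410.00 − 4×€676.00 = €6706.00
  €509.60 + 15% × (€6706.00 − €5200.00) = €509.60 + 15% × €1506.00 = €735.50
Disability Insurance: 2% × €9410.00 = €188.20
Workforce Levy: 2% × €9410.00 = €188.20
Social Insurance: 4.3% × €9410.00 = €404.63
Total withheld: €735.50 + €188.20 + €188.20 + €404.63 = €1516.53
Net pay: €9410.00 − €1516.53 = €7893.47

€7893.47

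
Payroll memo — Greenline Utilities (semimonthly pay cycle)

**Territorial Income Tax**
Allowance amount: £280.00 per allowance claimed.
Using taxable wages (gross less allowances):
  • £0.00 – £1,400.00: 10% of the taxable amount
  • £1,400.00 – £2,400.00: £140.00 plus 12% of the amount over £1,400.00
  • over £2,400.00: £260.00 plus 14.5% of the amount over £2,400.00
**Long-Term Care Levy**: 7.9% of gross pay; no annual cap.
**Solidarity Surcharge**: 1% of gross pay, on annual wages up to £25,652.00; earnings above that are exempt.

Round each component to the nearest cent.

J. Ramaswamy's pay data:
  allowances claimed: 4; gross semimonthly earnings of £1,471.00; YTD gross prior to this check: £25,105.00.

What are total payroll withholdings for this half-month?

£156.78

Territorial Income Tax: taxable = £1,471.00 − 4×£280.00 = £351.00
  10% × £351.00 = £35.10
Long-Term Care Levy: 7.9% × £1,471.00 = £116.21
Solidarity Surcharge: cap £25,652.00 − YTD £25,105.00 = £547.00 subject; 1% × £547.00 = £5.47
Total: £35.10 + £116.21 + £5.47 = £156.78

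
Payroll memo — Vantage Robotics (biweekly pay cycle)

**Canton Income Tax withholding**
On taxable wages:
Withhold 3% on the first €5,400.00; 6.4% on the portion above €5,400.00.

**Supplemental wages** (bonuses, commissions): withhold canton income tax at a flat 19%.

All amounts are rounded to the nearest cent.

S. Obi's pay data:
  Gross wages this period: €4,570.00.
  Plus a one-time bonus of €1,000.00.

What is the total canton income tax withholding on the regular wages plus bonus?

Canton Income Tax: taxable = €4,570.00
  3% × €4,570.00 = €137.10
Supplemental (19% flat on bonus): 19% × €1,000.00 = €190.00
Total canton income tax: €137.10 + €190.00 = €327.10

€327.10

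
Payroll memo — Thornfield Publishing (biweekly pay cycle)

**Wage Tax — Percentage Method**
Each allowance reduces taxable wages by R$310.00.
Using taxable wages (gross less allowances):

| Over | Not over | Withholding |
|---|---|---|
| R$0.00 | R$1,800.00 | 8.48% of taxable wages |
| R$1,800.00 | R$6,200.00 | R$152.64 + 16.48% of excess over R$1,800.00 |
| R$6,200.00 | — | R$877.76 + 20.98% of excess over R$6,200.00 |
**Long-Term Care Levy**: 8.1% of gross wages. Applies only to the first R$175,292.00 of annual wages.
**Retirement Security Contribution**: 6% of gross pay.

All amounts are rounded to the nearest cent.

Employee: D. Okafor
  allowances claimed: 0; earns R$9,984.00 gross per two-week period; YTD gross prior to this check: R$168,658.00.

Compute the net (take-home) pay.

R$7,175.97

Wage Tax: taxable = R$9,984.00
  R$877.76 + 20.98% × (R$9,984.00 − R$6,200.00) = R$877.76 + 20.98% × R$3,784.00 = R$1,671.64
Long-Term Care Levy: cap R$175,292.00 − YTD R$168,658.00 = R$6,634.00 subject; 8.1% × R$6,634.00 = R$537.35
Retirement Security Contribution: 6% × R$9,984.00 = R$599.04
Total withheld: R$1,671.64 + R$537.35 + R$599.04 = R$2,808.03
Net pay: R$9,984.00 − R$2,808.03 = R$7,175.97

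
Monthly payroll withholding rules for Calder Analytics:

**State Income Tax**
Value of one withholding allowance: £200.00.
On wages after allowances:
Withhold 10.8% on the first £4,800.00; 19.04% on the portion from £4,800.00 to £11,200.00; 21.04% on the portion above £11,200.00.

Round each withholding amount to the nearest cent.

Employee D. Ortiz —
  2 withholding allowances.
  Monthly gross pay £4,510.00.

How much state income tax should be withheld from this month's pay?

£443.88

State Income Tax: taxable = £4,510.00 − 2×£200.00 = £4,110.00
  10.8% × £4,110.00 = £443.88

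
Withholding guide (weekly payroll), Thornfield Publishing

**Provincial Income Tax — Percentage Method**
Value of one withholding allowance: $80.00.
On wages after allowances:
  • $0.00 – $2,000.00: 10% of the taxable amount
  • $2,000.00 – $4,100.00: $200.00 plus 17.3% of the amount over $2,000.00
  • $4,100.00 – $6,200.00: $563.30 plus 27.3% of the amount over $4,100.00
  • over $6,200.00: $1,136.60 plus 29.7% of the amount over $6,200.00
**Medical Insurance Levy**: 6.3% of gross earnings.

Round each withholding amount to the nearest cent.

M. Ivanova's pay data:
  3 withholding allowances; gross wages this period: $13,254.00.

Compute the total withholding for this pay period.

$3,995.36

Provincial Income Tax: taxable = $13,254.00 − 3×$80.00 = $13,014.00
  $1,136.60 + 29.7% × ($13,014.00 − $6,200.00) = $1,136.60 + 29.7% × $6,814.00 = $3,160.36
Medical Insurance Levy: 6.3% × $13,254.00 = $835.00
Total: $3,160.36 + $835.00 = $3,995.36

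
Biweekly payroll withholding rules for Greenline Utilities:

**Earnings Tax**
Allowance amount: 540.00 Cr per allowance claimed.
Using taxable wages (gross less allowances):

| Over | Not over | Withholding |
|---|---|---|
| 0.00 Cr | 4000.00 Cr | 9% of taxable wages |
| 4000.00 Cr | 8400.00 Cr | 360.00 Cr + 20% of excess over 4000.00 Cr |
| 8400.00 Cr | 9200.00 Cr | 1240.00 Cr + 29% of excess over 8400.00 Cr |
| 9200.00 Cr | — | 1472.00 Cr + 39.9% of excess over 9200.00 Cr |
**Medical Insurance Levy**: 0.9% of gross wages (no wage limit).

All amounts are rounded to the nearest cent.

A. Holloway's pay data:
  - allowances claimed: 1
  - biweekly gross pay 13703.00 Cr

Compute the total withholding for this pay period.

Earnings Tax: taxable = 13703.00 Cr − 1×540.00 Cr = 13163.00 Cr
  1472.00 Cr + 39.9% × (13163.00 Cr − 9200.00 Cr) = 1472.00 Cr + 39.9% × 3963.00 Cr = 3053.24 Cr
Medical Insurance Levy: 0.9% × 13703.00 Cr = 123.33 Cr
Total: 3053.24 Cr + 123.33 Cr = 3176.57 Cr

3176.57 Cr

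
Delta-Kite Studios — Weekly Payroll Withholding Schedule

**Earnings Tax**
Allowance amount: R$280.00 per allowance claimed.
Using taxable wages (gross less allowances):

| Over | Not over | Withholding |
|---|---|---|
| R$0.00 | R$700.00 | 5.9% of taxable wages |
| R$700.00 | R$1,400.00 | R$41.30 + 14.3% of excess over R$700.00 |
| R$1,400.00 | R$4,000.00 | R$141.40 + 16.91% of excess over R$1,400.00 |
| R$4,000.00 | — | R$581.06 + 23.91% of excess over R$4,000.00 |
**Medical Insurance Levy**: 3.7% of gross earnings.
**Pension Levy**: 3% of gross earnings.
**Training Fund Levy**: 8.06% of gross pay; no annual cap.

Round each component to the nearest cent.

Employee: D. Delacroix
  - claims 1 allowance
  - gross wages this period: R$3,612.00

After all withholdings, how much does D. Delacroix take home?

Earnings Tax: taxable = R$3,612.00 − 1×R$280.00 = R$3,332.00
  R$141.40 + 16.91% × (R$3,332.00 − R$1,400.00) = R$141.40 + 16.91% × R$1,932.00 = R$468.10
Medical Insurance Levy: 3.7% × R$3,612.00 = R$133.64
Pension Levy: 3% × R$3,612.00 = R$108.36
Training Fund Levy: 8.06% × R$3,612.00 = R$291.13
Total withheld: R$468.10 + R$133.64 + R$108.36 + R$291.13 = R$1,001.23
Net pay: R$3,612.00 − R$1,001.23 = R$2,610.77

R$2,610.77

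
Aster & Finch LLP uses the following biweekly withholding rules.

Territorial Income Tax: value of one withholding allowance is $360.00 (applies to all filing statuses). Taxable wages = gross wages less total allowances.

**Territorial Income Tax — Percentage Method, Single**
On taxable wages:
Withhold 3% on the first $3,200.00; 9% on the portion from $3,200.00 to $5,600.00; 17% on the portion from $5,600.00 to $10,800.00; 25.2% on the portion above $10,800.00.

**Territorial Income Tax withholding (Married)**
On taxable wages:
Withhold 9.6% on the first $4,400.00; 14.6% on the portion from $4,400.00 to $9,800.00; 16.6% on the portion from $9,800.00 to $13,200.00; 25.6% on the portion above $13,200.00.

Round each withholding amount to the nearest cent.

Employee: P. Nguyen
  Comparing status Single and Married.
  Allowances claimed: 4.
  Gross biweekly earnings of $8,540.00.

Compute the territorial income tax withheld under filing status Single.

Territorial Income Tax (Single): taxable = $8,540.00 − 4×$360.00 = $7,100.00
  $312.00 + 17% × ($7,100.00 − $5,600.00) = $312.00 + 17% × $1,500.00 = $567.00

$567.00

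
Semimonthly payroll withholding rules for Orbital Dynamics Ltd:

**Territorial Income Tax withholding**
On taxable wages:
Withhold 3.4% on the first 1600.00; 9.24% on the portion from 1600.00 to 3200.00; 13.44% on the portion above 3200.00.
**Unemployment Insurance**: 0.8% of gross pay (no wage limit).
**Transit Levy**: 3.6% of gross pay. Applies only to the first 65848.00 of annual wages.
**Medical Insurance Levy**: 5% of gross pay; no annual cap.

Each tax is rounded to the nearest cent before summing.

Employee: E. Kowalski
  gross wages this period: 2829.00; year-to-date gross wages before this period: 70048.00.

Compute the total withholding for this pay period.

Territorial Income Tax: taxable = 2829.00
  54.40 + 9.24% × (2829.00 − 1600.00) = 54.40 + 9.24% × 1229.00 = 167.96
Unemployment Insurance: 0.8% × 2829.00 = 22.63
Transit Levy: YTD 70048.00 ≥ cap 65848.00 → 0.00
Medical Insurance Levy: 5% × 2829.00 = 141.45
Total: 167.96 + 22.63 + 0.00 + 141.45 = 332.04

332.04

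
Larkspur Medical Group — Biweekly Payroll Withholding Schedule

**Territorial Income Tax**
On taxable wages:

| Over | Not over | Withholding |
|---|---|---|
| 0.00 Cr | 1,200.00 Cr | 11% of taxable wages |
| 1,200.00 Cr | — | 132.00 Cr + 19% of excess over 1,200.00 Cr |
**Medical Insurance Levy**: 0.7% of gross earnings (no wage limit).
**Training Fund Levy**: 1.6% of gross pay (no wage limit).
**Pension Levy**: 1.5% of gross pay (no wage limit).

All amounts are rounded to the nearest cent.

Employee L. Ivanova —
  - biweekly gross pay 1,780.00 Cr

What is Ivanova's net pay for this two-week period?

Territorial Income Tax: taxable = 1,780.00 Cr
  132.00 Cr + 19% × (1,780.00 Cr − 1,200.00 Cr) = 132.00 Cr + 19% × 580.00 Cr = 242.20 Cr
Medical Insurance Levy: 0.7% × 1,780.00 Cr = 12.46 Cr
Training Fund Levy: 1.6% × 1,780.00 Cr = 28.48 Cr
Pension Levy: 1.5% × 1,780.00 Cr = 26.70 Cr
Total withheld: 242.20 Cr + 12.46 Cr + 28.48 Cr + 26.70 Cr = 309.84 Cr
Net pay: 1,780.00 Cr − 309.84 Cr = 1,470.16 Cr

1,470.16 Cr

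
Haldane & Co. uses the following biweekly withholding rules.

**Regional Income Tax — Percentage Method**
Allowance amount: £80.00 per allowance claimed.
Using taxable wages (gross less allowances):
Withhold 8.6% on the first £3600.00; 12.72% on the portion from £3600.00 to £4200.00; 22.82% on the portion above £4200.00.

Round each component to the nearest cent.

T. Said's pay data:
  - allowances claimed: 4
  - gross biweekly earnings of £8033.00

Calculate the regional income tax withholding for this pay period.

£1187.59

Regional Income Tax: taxable = £8033.00 − 4×£80.00 = £7713.00
  £385.92 + 22.82% × (£7713.00 − £4200.00) = £385.92 + 22.82% × £3513.00 = £1187.59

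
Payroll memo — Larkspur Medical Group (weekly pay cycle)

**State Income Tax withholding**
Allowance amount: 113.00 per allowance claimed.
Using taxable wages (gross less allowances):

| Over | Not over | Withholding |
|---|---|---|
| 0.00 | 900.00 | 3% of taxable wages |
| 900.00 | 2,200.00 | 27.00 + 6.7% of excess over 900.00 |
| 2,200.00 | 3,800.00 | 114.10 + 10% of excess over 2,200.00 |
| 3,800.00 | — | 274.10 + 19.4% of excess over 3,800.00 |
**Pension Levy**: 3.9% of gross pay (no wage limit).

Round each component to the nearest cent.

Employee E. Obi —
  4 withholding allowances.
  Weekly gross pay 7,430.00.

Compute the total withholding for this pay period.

State Income Tax: taxable = 7,430.00 − 4×113.00 = 6,978.00
  274.10 + 19.4% × (6,978.00 − 3,800.00) = 274.10 + 19.4% × 3,178.00 = 890.63
Pension Levy: 3.9% × 7,430.00 = 289.77
Total: 890.63 + 289.77 = 1,180.40

1,180.40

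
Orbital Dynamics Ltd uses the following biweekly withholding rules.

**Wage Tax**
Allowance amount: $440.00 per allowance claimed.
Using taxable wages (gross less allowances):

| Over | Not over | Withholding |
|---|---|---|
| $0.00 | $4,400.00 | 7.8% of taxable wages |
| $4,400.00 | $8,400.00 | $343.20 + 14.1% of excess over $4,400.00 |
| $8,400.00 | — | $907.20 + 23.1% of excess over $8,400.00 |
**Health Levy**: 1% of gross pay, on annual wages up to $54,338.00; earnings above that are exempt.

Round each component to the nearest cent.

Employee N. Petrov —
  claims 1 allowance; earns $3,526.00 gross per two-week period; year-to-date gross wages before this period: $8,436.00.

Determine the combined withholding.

Wage Tax: taxable = $3,526.00 − 1×$440.00 = $3,086.00
  7.8% × $3,086.00 = $240.71
Health Levy: 1% × $3,526.00 = $35.26
Total: $240.71 + $35.26 = $275.97

$275.97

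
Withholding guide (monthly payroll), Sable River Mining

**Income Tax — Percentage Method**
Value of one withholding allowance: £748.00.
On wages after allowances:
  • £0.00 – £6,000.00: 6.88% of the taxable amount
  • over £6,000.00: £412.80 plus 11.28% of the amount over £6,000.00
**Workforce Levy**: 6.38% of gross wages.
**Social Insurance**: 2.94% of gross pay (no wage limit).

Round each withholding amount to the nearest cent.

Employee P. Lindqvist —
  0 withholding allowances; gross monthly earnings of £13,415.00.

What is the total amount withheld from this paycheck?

£2,499.49

Income Tax: taxable = £13,415.00
  £412.80 + 11.28% × (£13,415.00 − £6,000.00) = £412.80 + 11.28% × £7,415.00 = £1,249.21
Workforce Levy: 6.38% × £13,415.00 = £855.88
Social Insurance: 2.94% × £13,415.00 = £394.40
Total: £1,249.21 + £855.88 + £394.40 = £2,499.49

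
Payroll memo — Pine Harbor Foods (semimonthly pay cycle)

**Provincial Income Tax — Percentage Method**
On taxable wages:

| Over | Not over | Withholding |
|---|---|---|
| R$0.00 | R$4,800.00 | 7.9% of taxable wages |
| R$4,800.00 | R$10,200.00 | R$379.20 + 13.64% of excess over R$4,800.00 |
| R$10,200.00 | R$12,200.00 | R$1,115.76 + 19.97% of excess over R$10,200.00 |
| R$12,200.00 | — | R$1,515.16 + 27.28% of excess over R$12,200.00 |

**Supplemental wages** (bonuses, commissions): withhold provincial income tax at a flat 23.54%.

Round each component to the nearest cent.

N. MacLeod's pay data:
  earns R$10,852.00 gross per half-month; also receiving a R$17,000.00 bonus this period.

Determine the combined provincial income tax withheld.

R$5,247.76

Provincial Income Tax: taxable = R$10,852.00
  R$1,115.76 + 19.97% × (R$10,852.00 − R$10,200.00) = R$1,115.76 + 19.97% × R$652.00 = R$1,245.96
Supplemental (23.54% flat on bonus): 23.54% × R$17,000.00 = R$4,001.80
Total provincial income tax: R$1,245.96 + R$4,001.80 = R$5,247.76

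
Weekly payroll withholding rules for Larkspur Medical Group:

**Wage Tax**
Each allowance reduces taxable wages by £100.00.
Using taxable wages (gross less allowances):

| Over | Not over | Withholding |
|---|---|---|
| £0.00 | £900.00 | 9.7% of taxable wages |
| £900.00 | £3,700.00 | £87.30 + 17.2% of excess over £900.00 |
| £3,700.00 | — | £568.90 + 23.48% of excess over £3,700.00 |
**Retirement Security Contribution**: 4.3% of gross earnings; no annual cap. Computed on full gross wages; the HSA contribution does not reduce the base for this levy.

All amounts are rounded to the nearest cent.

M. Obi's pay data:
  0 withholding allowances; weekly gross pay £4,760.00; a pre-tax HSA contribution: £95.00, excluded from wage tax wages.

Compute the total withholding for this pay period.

£1,000.16

Wage Tax: taxable = £4,760.00 − £95.00 = £4,665.00
  £568.90 + 23.48% × (£4,665.00 − £3,700.00) = £568.90 + 23.48% × £965.00 = £795.48
Retirement Security Contribution: 4.3% × £4,760.00 = £204.68
Total: £795.48 + £204.68 = £1,000.16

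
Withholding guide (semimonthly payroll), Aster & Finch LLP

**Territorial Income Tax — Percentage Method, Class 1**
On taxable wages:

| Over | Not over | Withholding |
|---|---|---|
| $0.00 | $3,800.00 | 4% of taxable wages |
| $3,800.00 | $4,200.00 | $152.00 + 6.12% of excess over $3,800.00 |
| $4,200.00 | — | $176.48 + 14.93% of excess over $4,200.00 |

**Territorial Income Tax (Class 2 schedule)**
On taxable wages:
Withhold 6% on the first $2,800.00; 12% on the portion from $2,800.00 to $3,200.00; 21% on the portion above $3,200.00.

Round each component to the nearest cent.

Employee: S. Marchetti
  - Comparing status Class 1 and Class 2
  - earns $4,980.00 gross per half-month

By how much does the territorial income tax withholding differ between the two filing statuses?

Territorial Income Tax (Class 1): taxable = $4,980.00
  $176.48 + 14.93% × ($4,980.00 − $4,200.00) = $176.48 + 14.93% × $780.00 = $292.93
Territorial Income Tax (Class 2): taxable = $4,980.00
  $216.00 + 21% × ($4,980.00 − $3,200.00) = $216.00 + 21% × $1,780.00 = $589.80
Difference: |$292.93 − $589.80| = $296.87 (higher under Class 2)

$296.87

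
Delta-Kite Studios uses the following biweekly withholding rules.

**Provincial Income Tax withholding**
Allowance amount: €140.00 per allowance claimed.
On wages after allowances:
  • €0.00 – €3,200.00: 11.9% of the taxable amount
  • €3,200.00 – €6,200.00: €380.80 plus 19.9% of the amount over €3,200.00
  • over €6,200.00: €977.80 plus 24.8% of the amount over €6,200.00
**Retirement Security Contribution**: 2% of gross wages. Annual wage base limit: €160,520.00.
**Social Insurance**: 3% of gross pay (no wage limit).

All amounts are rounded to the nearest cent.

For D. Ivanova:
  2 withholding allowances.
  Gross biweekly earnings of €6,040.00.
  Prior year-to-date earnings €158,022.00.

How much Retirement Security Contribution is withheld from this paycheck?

€49.96

Retirement Security Contribution: cap €160,520.00 − YTD €158,022.00 = €2,498.00 subject; 2% × €2,498.00 = €49.96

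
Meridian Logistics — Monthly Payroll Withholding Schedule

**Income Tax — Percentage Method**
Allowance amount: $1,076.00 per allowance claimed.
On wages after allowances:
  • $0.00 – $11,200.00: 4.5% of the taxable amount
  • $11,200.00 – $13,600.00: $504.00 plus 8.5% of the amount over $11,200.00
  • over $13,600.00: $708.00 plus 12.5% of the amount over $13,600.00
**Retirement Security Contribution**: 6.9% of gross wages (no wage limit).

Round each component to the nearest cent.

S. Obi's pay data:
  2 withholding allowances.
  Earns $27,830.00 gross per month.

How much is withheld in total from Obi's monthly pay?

Income Tax: taxable = $27,830.00 − 2×$1,076.00 = $25,678.00
  $708.00 + 12.5% × ($25,678.00 − $13,600.00) = $708.00 + 12.5% × $12,078.00 = $2,217.75
Retirement Security Contribution: 6.9% × $27,830.00 = $1,920.27
Total: $2,217.75 + $1,920.27 = $4,138.02

$4,138.02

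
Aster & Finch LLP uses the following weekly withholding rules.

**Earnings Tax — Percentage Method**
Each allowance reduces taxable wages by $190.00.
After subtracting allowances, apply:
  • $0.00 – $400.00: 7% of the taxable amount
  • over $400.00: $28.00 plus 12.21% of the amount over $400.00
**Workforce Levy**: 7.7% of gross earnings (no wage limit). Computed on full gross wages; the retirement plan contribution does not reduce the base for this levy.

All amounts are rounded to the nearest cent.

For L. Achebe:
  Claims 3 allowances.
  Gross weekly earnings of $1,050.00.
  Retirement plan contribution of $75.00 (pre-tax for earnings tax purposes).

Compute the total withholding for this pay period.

Earnings Tax: taxable = $1,050.00 − $75.00 − 3×$190.00 = $405.00
  $28.00 + 12.21% × ($405.00 − $400.00) = $28.00 + 12.21% × $5.00 = $28.61
Workforce Levy: 7.7% × $1,050.00 = $80.85
Total: $28.61 + $80.85 = $109.46

$109.46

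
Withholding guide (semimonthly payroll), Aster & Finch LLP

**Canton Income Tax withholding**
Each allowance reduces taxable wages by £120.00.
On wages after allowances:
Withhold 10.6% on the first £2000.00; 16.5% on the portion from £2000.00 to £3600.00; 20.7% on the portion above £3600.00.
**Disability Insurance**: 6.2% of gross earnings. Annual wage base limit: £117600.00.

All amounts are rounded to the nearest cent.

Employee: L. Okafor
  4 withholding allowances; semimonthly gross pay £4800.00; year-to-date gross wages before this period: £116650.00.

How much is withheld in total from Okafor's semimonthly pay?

£683.94

Canton Income Tax: taxable = £4800.00 − 4×£120.00 = £4320.00
  £476.00 + 20.7% × (£4320.00 − £3600.00) = £476.00 + 20.7% × £720.00 = £625.04
Disability Insurance: cap £117600.00 − YTD £116650.00 = £950.00 subject; 6.2% × £950.00 = £58.90
Total: £625.04 + £58.90 = £683.94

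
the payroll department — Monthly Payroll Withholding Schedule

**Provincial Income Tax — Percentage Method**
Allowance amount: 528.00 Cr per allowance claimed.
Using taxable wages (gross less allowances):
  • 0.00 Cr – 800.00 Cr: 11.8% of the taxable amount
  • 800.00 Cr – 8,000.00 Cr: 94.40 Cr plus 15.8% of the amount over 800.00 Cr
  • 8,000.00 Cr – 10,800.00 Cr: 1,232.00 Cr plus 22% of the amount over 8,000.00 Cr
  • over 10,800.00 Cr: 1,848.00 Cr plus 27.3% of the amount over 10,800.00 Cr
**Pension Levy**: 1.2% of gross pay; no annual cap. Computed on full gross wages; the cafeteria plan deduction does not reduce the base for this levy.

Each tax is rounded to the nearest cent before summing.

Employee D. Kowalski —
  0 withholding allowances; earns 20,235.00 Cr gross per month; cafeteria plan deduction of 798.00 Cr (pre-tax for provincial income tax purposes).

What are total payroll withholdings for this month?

Provincial Income Tax: taxable = 20,235.00 Cr − 798.00 Cr = 19,437.00 Cr
  1,848.00 Cr + 27.3% × (19,437.00 Cr − 10,800.00 Cr) = 1,848.00 Cr + 27.3% × 8,637.00 Cr = 4,205.90 Cr
Pension Levy: 1.2% × 20,235.00 Cr = 242.82 Cr
Total: 4,205.90 Cr + 242.82 Cr = 4,448.72 Cr

4,448.72 Cr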